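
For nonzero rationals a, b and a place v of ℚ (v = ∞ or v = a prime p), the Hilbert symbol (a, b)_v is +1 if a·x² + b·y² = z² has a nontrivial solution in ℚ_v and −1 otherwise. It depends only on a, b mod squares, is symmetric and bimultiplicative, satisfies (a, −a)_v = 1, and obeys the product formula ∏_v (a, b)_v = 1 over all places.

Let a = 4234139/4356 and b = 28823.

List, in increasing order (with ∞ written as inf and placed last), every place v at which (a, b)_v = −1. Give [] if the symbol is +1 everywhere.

[2, 13, 19, 41]

(a, b) ≡ (299, 28823) mod (ℚ^×)²; places V = {2, 3, 7, 11, 13, 17, 19, 23, 37, 41, ∞}.
(a,b)_∞: sgn(299)=+, sgn(28823)=+, so +1.
(a,b)_23: α=1, u≡18; β=0, v≡4 (mod 23); (18|23)=+1, (4|23)=+1; sign (−1)^0·+1^0·+1^1 = +1.
(a,b)_3: α=-2, u≡2; β=0, v≡2 (mod 3); (2|3)=-1, (2|3)=-1; sign (−1)^0·-1^0·-1^-2 = +1.
(a,b)_37: α=0, u≡3; β=1, v≡2 (mod 37); (3|37)=+1, (2|37)=-1; sign (−1)^0·+1^1·-1^0 = +1.
(a,b)_7: α=2, u≡5; β=0, v≡4 (mod 7); (5|7)=-1, (4|7)=+1; sign (−1)^0·-1^0·+1^2 = +1.
(a,b)_11: α=-2, u≡10; β=0, v≡3 (mod 11); (10|11)=-1, (3|11)=+1; sign (−1)^0·-1^0·+1^-2 = +1.
(a,b)_19: α=0, u≡13; β=1, v≡16 (mod 19); (13|19)=-1, (16|19)=+1; sign (−1)^0·-1^1·+1^0 = -1.
(a,b)_17: α=2, u≡12; β=0, v≡8 (mod 17); (12|17)=-1, (8|17)=+1; sign (−1)^0·-1^0·+1^2 = +1.
(a,b)_2: α=-2, β=0; u≡3, v≡7 (mod 8); ε(u)ε(v)=1·1, αω(v)=-2·0, βω(u)=0·1; sum ≡ 1  ⇒  -1.
(a,b)_13: α=1, u≡1; β=0, v≡2 (mod 13); (1|13)=+1, (2|13)=-1; sign (−1)^0·+1^0·-1^1 = -1.
(a,b)_41: α=0, u≡11; β=1, v≡6 (mod 41); (11|41)=-1, (6|41)=-1; sign (−1)^0·-1^1·-1^0 = -1.
Ram(299, 28823) = {2, 13, 19, 41}; no ℚ_2-point on the conic.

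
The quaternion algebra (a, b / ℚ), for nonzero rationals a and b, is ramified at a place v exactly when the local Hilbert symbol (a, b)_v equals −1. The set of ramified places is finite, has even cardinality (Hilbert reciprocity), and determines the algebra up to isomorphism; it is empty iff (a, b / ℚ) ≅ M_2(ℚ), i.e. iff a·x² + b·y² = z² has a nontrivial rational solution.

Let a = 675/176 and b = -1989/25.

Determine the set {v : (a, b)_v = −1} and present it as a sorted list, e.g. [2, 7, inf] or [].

[11, 13]

(a, b) ≡ (33, -221) mod (ℚ^×)²; places V = {2, 3, 5, 11, 13, 17, ∞}.
(a,b)_11: α=-1, u≡3; β=0, v≡8 (mod 11); (3|11)=+1, (8|11)=-1; sign (−1)^0·+1^0·-1^-1 = -1.
(a,b)_∞: sgn(33)=+, sgn(-221)=−, so +1.
(a,b)_2: α=-4, β=0; u≡1, v≡3 (mod 8); ε(u)ε(v)=0·1, αω(v)=-4·1, βω(u)=0·0; sum ≡ 0  ⇒  +1.
(a,b)_5: α=2, u≡2; β=-2, v≡1 (mod 5); (2|5)=-1, (1|5)=+1; sign (−1)^0·-1^-2·+1^2 = +1.
(a,b)_13: α=0, u≡11; β=1, v≡10 (mod 13); (11|13)=-1, (10|13)=+1; sign (−1)^0·-1^1·+1^0 = -1.
(a,b)_3: α=3, u≡2; β=2, v≡1 (mod 3); (2|3)=-1, (1|3)=+1; sign (−1)^0·-1^2·+1^3 = +1.
(a,b)_17: α=0, u≡2; β=1, v≡13 (mod 17); (2|17)=+1, (13|17)=+1; sign (−1)^0·+1^1·+1^0 = +1.
(33, -221 / ℚ) ramifies at {11, 13}: a division algebra.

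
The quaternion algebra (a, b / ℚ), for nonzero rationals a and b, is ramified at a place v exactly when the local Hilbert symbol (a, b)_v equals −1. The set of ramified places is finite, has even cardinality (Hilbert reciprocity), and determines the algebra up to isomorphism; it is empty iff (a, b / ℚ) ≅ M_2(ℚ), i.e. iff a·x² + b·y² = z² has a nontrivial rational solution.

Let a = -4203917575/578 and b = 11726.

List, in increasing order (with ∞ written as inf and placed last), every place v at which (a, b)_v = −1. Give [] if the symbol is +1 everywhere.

[23, 29, 41, 43]

Mod squares: a ≡ -336313406, b ≡ 11726. Check v ∈ {∞, 2, 5, 11, 13, 17, 23, 29, 41, 43}.
v=∞: -336313406 < 0 and 11726 > 0  ⇒  (a,b)_∞ = +1.
v=41: a=41^1·(≡38), b=41^1·(≡40) mod 41; (38|41)=-1, (40|41)=+1; (−1)^{1·1·20}·(-1)^1·(+1)^1 = -1.
v=17: a=17^-2·(≡16), b=17^0·(≡13) mod 17; (16|17)=+1, (13|17)=+1; (−1)^{-2·0·8}·(+1)^0·(+1)^-2 = +1.
v=11: a=11^1·(≡1), b=11^1·(≡10) mod 11; (1|11)=+1, (10|11)=-1; (−1)^{1·1·5}·(+1)^1·(-1)^1 = +1.
v=2: v_2(a)=-1, v_2(b)=1; units ≡ 1, 7 (mod 8); ε·ε+αω+βω = 0·1+-1·0+1·0 ≡ 0  ⇒  (a,b)_2 = +1.
v=13: a=13^1·(≡11), b=13^1·(≡5) mod 13; (11|13)=-1, (5|13)=-1; (−1)^{1·1·6}·(-1)^1·(-1)^1 = +1.
v=29: a=29^1·(≡28), b=29^0·(≡10) mod 29; (28|29)=+1, (10|29)=-1; (−1)^{1·0·14}·(+1)^0·(-1)^1 = -1.
v=23: a=23^1·(≡22), b=23^0·(≡19) mod 23; (22|23)=-1, (19|23)=-1; (−1)^{1·0·11}·(-1)^0·(-1)^1 = -1.
v=5: a=5^2·(≡4), b=5^0·(≡1) mod 5; (4|5)=+1, (1|5)=+1; (−1)^{2·0·2}·(+1)^0·(+1)^2 = +1.
v=43: a=43^1·(≡32), b=43^0·(≡30) mod 43; (32|43)=-1, (30|43)=-1; (−1)^{1·0·21}·(-1)^0·(-1)^1 = -1.
|Ram(-336313406, 11726)| = 4, even; anisotropic at {23, 29, 41, 43}.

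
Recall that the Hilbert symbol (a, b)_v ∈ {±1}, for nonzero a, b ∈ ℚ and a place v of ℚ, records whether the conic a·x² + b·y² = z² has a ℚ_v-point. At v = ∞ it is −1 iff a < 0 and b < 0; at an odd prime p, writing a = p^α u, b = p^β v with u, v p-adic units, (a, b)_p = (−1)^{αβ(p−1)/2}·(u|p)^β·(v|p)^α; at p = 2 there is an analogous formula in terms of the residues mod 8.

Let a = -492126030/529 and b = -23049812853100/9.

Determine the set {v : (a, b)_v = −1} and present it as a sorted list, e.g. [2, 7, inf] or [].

[2, inf]

(a, b) ≡ (-1870, -19) mod (ℚ^×)²; places V = {2, 3, 5, 11, 17, 19, 23, 31, ∞}.
(a,b)_23: α=-2, u≡2; β=0, v≡16 (mod 23); (2|23)=+1, (16|23)=+1; sign (−1)^0·+1^0·+1^-2 = +1.
(a,b)_19: α=2, u≡6; β=3, v≡2 (mod 19); (6|19)=+1, (2|19)=-1; sign (−1)^0·+1^3·-1^2 = +1.
(a,b)_17: α=1, u≡15; β=2, v≡15 (mod 17); (15|17)=+1, (15|17)=+1; sign (−1)^0·+1^2·+1^1 = +1.
(a,b)_31: α=0, u≡12; β=2, v≡11 (mod 31); (12|31)=-1, (11|31)=-1; sign (−1)^0·-1^2·-1^0 = +1.
(a,b)_2: α=1, β=2; u≡1, v≡5 (mod 8); ε(u)ε(v)=0·0, αω(v)=1·1, βω(u)=2·0; sum ≡ 1  ⇒  -1.
(a,b)_5: α=1, u≡1; β=2, v≡4 (mod 5); (1|5)=+1, (4|5)=+1; sign (−1)^0·+1^2·+1^1 = +1.
(a,b)_11: α=1, u≡8; β=2, v≡3 (mod 11); (8|11)=-1, (3|11)=+1; sign (−1)^0·-1^2·+1^1 = +1.
(a,b)_3: α=6, u≡2; β=-2, v≡2 (mod 3); (2|3)=-1, (2|3)=-1; sign (−1)^0·-1^-2·-1^6 = +1.
(a,b)_∞: sgn(-1870)=−, sgn(-19)=−, so -1.
Ram(-1870, -19) = {2, ∞}; no ℚ_2-point on the conic.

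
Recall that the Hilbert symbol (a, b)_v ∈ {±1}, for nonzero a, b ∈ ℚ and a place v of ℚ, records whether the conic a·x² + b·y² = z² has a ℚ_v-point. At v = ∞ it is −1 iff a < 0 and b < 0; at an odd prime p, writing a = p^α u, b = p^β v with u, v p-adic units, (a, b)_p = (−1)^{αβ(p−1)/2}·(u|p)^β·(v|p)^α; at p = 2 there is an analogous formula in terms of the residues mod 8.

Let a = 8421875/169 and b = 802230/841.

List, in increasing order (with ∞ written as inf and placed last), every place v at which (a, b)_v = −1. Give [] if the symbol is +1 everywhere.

(a, b) ≡ (11, 6630) mod (ℚ^×)²; places V = {2, 3, 5, 7, 11, 13, 17, 29, ∞}.
(a,b)_13: α=-2, u≡7; β=1, v≡10 (mod 13); (7|13)=-1, (10|13)=+1; sign (−1)^0·-1^1·+1^-2 = -1.
(a,b)_5: α=6, u≡1; β=1, v≡1 (mod 5); (1|5)=+1, (1|5)=+1; sign (−1)^0·+1^1·+1^6 = +1.
(a,b)_17: α=0, u≡10; β=1, v≡4 (mod 17); (10|17)=-1, (4|17)=+1; sign (−1)^0·-1^1·+1^0 = -1.
(a,b)_2: α=0, β=1; u≡3, v≡3 (mod 8); ε(u)ε(v)=1·1, αω(v)=0·1, βω(u)=1·1; sum ≡ 0  ⇒  +1.
(a,b)_3: α=0, u≡2; β=1, v≡2 (mod 3); (2|3)=-1, (2|3)=-1; sign (−1)^0·-1^1·-1^0 = -1.
(a,b)_7: α=2, u≡4; β=0, v≡2 (mod 7); (4|7)=+1, (2|7)=+1; sign (−1)^0·+1^0·+1^2 = +1.
(a,b)_29: α=0, u≡3; β=-2, v≡3 (mod 29); (3|29)=-1, (3|29)=-1; sign (−1)^0·-1^-2·-1^0 = +1.
(a,b)_11: α=1, u≡9; β=2, v≡6 (mod 11); (9|11)=+1, (6|11)=-1; sign (−1)^0·+1^2·-1^1 = -1.
(a,b)_∞: sgn(11)=+, sgn(6630)=+, so +1.
Ram(11, 6630) = {3, 11, 13, 17}; no ℚ_3-point on the conic.

[3, 11, 13, 17]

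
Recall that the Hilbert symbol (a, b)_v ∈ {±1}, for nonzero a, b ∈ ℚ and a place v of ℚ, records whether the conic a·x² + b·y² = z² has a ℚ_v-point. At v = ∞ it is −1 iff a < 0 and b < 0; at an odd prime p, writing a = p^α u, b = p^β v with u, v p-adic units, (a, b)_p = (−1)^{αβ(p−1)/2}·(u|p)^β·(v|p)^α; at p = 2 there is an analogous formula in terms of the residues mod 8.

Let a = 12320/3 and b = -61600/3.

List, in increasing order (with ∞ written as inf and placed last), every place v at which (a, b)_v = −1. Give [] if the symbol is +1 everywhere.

(a, b) ≡ (2310, -462) mod (ℚ^×)²; places V = {2, 3, 5, 7, 11, ∞}.
(a,b)_11: α=1, u≡3; β=1, v≡7 (mod 11); (3|11)=+1, (7|11)=-1; sign (−1)^1·+1^1·-1^1 = +1.
(a,b)_2: α=5, β=5; u≡3, v≡1 (mod 8); ε(u)ε(v)=1·0, αω(v)=5·0, βω(u)=5·1; sum ≡ 1  ⇒  -1.
(a,b)_5: α=1, u≡3; β=2, v≡2 (mod 5); (3|5)=-1, (2|5)=-1; sign (−1)^0·-1^2·-1^1 = -1.
(a,b)_∞: sgn(2310)=+, sgn(-462)=−, so +1.
(a,b)_3: α=-1, u≡2; β=-1, v≡2 (mod 3); (2|3)=-1, (2|3)=-1; sign (−1)^1·-1^-1·-1^-1 = -1.
(a,b)_7: α=1, u≡1; β=1, v≡2 (mod 7); (1|7)=+1, (2|7)=+1; sign (−1)^1·+1^1·+1^1 = -1.
|Ram(2310, -462)| = 4, even; anisotropic at {2, 3, 5, 7}.

[2, 3, 5, 7]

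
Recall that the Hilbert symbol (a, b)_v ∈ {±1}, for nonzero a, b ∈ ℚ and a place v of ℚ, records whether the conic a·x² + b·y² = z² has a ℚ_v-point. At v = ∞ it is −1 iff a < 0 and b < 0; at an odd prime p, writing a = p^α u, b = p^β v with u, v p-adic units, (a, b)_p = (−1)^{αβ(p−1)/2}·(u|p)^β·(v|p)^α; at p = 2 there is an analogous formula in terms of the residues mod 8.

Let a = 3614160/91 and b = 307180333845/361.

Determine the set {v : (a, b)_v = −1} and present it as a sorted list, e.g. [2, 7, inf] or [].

Mod squares: a ≡ 15015, b ≡ 5. Check v ∈ {∞, 2, 3, 5, 7, 11, 13, 19, 29, 37}.
v=∞: 15015 > 0 and 5 > 0  ⇒  (a,b)_∞ = +1.
v=11: a=11^1·(≡4), b=11^2·(≡9) mod 11; (4|11)=+1, (9|11)=+1; (−1)^{1·2·5}·(+1)^2·(+1)^1 = +1.
v=29: a=29^0·(≡16), b=29^2·(≡9) mod 29; (16|29)=+1, (9|29)=+1; (−1)^{0·2·14}·(+1)^2·(+1)^0 = +1.
v=5: a=5^1·(≡2), b=5^1·(≡4) mod 5; (2|5)=-1, (4|5)=+1; (−1)^{1·1·2}·(-1)^1·(+1)^1 = -1.
v=37: a=37^2·(≡16), b=37^2·(≡6) mod 37; (16|37)=+1, (6|37)=-1; (−1)^{2·2·18}·(+1)^2·(-1)^2 = +1.
v=3: a=3^1·(≡1), b=3^2·(≡2) mod 3; (1|3)=+1, (2|3)=-1; (−1)^{1·2·1}·(+1)^2·(-1)^1 = -1.
v=7: a=7^-1·(≡3), b=7^2·(≡6) mod 7; (3|7)=-1, (6|7)=-1; (−1)^{-1·2·3}·(-1)^2·(-1)^-1 = -1.
v=13: a=13^-1·(≡8), b=13^0·(≡6) mod 13; (8|13)=-1, (6|13)=-1; (−1)^{-1·0·6}·(-1)^0·(-1)^-1 = -1.
v=2: v_2(a)=4, v_2(b)=0; units ≡ 7, 5 (mod 8); ε·ε+αω+βω = 1·0+4·1+0·0 ≡ 0  ⇒  (a,b)_2 = +1.
v=19: a=19^0·(≡5), b=19^-2·(≡16) mod 19; (5|19)=+1, (16|19)=+1; (−1)^{0·-2·9}·(+1)^-2·(+1)^0 = +1.
Ram(15015, 5) = {3, 5, 7, 13}; no ℚ_3-point on the conic.

[3, 5, 7, 13]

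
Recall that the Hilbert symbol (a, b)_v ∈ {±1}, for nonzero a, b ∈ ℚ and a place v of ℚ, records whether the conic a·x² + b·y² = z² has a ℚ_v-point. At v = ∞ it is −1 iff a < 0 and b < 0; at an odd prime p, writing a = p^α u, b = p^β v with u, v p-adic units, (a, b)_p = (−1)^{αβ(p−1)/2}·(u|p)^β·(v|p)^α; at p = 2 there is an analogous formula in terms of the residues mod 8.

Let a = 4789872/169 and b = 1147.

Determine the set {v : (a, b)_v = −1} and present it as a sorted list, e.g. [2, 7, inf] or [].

[2, 37]

Mod squares: a ≡ 33263, b ≡ 1147. Check v ∈ {∞, 2, 3, 13, 29, 31, 37}.
v=∞: 33263 > 0 and 1147 > 0  ⇒  (a,b)_∞ = +1.
v=13: a=13^-2·(≡9), b=13^0·(≡3) mod 13; (9|13)=+1, (3|13)=+1; (−1)^{-2·0·6}·(+1)^0·(+1)^-2 = +1.
v=29: a=29^1·(≡9), b=29^0·(≡16) mod 29; (9|29)=+1, (16|29)=+1; (−1)^{1·0·14}·(+1)^0·(+1)^1 = +1.
v=2: v_2(a)=4, v_2(b)=0; units ≡ 7, 3 (mod 8); ε·ε+αω+βω = 1·1+4·1+0·0 ≡ 1  ⇒  (a,b)_2 = -1.
v=31: a=31^1·(≡5), b=31^1·(≡6) mod 31; (5|31)=+1, (6|31)=-1; (−1)^{1·1·15}·(+1)^1·(-1)^1 = +1.
v=37: a=37^1·(≡12), b=37^1·(≡31) mod 37; (12|37)=+1, (31|37)=-1; (−1)^{1·1·18}·(+1)^1·(-1)^1 = -1.
v=3: a=3^2·(≡2), b=3^0·(≡1) mod 3; (2|3)=-1, (1|3)=+1; (−1)^{2·0·1}·(-1)^0·(+1)^2 = +1.
(33263, 1147 / ℚ) ramifies at {2, 37}: a division algebra.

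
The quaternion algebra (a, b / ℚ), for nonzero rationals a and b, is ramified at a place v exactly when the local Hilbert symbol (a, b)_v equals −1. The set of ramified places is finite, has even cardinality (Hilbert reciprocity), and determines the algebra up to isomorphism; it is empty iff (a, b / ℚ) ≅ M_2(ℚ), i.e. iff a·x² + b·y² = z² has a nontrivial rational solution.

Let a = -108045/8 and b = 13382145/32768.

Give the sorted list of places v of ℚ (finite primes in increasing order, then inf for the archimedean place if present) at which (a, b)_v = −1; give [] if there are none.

[2, 3]

(a, b) ≡ (-10, 210) mod (ℚ^×)²; places V = {2, 3, 5, 7, 17, ∞}.
(a,b)_5: α=1, u≡2; β=1, v≡3 (mod 5); (2|5)=-1, (3|5)=-1; sign (−1)^0·-1^1·-1^1 = +1.
(a,b)_2: α=-3, β=-15; u≡3, v≡1 (mod 8); ε(u)ε(v)=1·0, αω(v)=-3·0, βω(u)=-15·1; sum ≡ 1  ⇒  -1.
(a,b)_∞: sgn(-10)=−, sgn(210)=+, so +1.
(a,b)_17: α=0, u≡3; β=2, v≡11 (mod 17); (3|17)=-1, (11|17)=-1; sign (−1)^0·-1^2·-1^0 = +1.
(a,b)_7: α=4, u≡4; β=3, v≡4 (mod 7); (4|7)=+1, (4|7)=+1; sign (−1)^0·+1^3·+1^4 = +1.
(a,b)_3: α=2, u≡2; β=3, v≡1 (mod 3); (2|3)=-1, (1|3)=+1; sign (−1)^0·-1^3·+1^2 = -1.
(-10, 210 / ℚ) ramifies at {2, 3}: a division algebra.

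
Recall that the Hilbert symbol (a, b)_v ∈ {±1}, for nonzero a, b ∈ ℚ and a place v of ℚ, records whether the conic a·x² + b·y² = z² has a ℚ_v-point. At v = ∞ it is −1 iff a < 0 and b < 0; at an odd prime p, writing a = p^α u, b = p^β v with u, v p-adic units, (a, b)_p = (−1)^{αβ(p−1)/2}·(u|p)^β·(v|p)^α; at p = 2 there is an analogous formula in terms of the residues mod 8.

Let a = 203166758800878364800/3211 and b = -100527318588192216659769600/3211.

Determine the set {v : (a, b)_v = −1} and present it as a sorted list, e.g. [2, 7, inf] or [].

[2, 3]

Mod squares: a ≡ 21318, b ≡ -19. Check v ∈ {∞, 2, 3, 5, 7, 11, 13, 17, 19, 43}.
v=2: v_2(a)=7, v_2(b)=8; units ≡ 3, 5 (mod 8); ε·ε+αω+βω = 1·0+7·1+8·1 ≡ 1  ⇒  (a,b)_2 = -1.
v=7: a=7^4·(≡5), b=7^6·(≡1) mod 7; (5|7)=-1, (1|7)=+1; (−1)^{4·6·3}·(-1)^6·(+1)^4 = +1.
v=11: a=11^3·(≡2), b=11^4·(≡5) mod 11; (2|11)=-1, (5|11)=+1; (−1)^{3·4·5}·(-1)^4·(+1)^3 = +1.
v=3: a=3^7·(≡2), b=3^10·(≡2) mod 3; (2|3)=-1, (2|3)=-1; (−1)^{7·10·1}·(-1)^10·(-1)^7 = -1.
v=17: a=17^3·(≡9), b=17^4·(≡16) mod 17; (9|17)=+1, (16|17)=+1; (−1)^{3·4·8}·(+1)^4·(+1)^3 = +1.
v=13: a=13^-2·(≡8), b=13^-2·(≡6) mod 13; (8|13)=-1, (6|13)=-1; (−1)^{-2·-2·6}·(-1)^-2·(-1)^-2 = +1.
v=19: a=19^-1·(≡9), b=19^-1·(≡2) mod 19; (9|19)=+1, (2|19)=-1; (−1)^{-1·-1·9}·(+1)^-1·(-1)^-1 = +1.
v=43: a=43^2·(≡27), b=43^2·(≡16) mod 43; (27|43)=-1, (16|43)=+1; (−1)^{2·2·21}·(-1)^2·(+1)^2 = +1.
v=∞: 21318 > 0 and -19 < 0  ⇒  (a,b)_∞ = +1.
v=5: a=5^2·(≡2), b=5^2·(≡1) mod 5; (2|5)=-1, (1|5)=+1; (−1)^{2·2·2}·(-1)^2·(+1)^2 = +1.
Ram(21318, -19) = {2, 3}; no ℚ_2-point on the conic.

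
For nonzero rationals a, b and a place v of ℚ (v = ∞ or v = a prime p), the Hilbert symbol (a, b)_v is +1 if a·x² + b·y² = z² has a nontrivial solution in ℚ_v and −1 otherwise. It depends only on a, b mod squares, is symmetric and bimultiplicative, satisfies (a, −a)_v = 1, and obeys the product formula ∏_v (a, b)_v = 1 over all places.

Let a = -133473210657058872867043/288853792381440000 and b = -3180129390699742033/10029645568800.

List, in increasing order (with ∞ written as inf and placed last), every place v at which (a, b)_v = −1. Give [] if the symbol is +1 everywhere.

[2, inf]

(a, b) ≡ (-52003, -5474) mod (ℚ^×)²; places V = {2, 3, 5, 7, 11, 13, 17, 19, 23, 29, 41, 47, ∞}.
(a,b)_5: α=-4, u≡3; β=-2, v≡1 (mod 5); (3|5)=-1, (1|5)=+1; sign (−1)^0·-1^-2·+1^-4 = +1.
(a,b)_11: α=-2, u≡5; β=-2, v≡9 (mod 11); (5|11)=+1, (9|11)=+1; sign (−1)^0·+1^-2·+1^-2 = +1.
(a,b)_19: α=5, u≡13; β=4, v≡1 (mod 19); (13|19)=-1, (1|19)=+1; sign (−1)^0·-1^4·+1^5 = +1.
(a,b)_2: α=-12, β=-5; u≡5, v≡7 (mod 8); ε(u)ε(v)=0·1, αω(v)=-12·0, βω(u)=-5·1; sum ≡ 1  ⇒  -1.
(a,b)_23: α=1, u≡6; β=1, v≡17 (mod 23); (6|23)=+1, (17|23)=-1; sign (−1)^1·+1^1·-1^1 = +1.
(a,b)_7: α=5, u≡6; β=5, v≡2 (mod 7); (6|7)=-1, (2|7)=+1; sign (−1)^1·-1^5·+1^5 = +1.
(a,b)_41: α=2, u≡28; β=2, v≡18 (mod 41); (28|41)=-1, (18|41)=+1; sign (−1)^0·-1^2·+1^2 = +1.
(a,b)_29: α=-2, u≡23; β=-2, v≡5 (mod 29); (23|29)=+1, (5|29)=+1; sign (−1)^0·+1^-2·+1^-2 = +1.
(a,b)_∞: sgn(-52003)=−, sgn(-5474)=−, so -1.
(a,b)_13: α=-2, u≡10; β=-2, v≡9 (mod 13); (10|13)=+1, (9|13)=+1; sign (−1)^0·+1^-2·+1^-2 = +1.
(a,b)_3: α=-8, u≡2; β=-6, v≡1 (mod 3); (2|3)=-1, (1|3)=+1; sign (−1)^0·-1^-6·+1^-8 = +1.
(a,b)_17: α=1, u≡15; β=1, v≡2 (mod 17); (15|17)=+1, (2|17)=+1; sign (−1)^0·+1^1·+1^1 = +1.
(a,b)_47: α=4, u≡10; β=2, v≡14 (mod 47); (10|47)=-1, (14|47)=+1; sign (−1)^0·-1^2·+1^4 = +1.
(-52003, -5474 / ℚ) ramifies at {2, ∞}: a division algebra.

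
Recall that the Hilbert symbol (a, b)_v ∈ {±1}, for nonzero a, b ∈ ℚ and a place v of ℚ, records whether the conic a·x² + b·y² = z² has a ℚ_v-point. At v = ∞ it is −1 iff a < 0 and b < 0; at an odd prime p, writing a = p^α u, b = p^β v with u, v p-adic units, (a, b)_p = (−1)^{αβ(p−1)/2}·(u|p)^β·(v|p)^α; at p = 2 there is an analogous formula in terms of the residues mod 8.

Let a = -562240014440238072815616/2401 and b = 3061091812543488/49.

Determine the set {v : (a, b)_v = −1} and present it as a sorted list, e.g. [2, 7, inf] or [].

Mod squares: a ≡ -28934, b ≡ 3. Check v ∈ {∞, 2, 3, 7, 17, 23, 37}.
v=37: a=37^3·(≡20), b=37^2·(≡3) mod 37; (20|37)=-1, (3|37)=+1; (−1)^{3·2·18}·(-1)^2·(+1)^3 = +1.
v=∞: -28934 < 0 and 3 > 0  ⇒  (a,b)_∞ = +1.
v=3: a=3^4·(≡1), b=3^3·(≡1) mod 3; (1|3)=+1, (1|3)=+1; (−1)^{4·3·1}·(+1)^3·(+1)^4 = +1.
v=23: a=23^7·(≡14), b=23^4·(≡12) mod 23; (14|23)=-1, (12|23)=+1; (−1)^{7·4·11}·(-1)^4·(+1)^7 = +1.
v=2: v_2(a)=13, v_2(b)=10; units ≡ 5, 3 (mod 8); ε·ε+αω+βω = 0·1+13·1+10·1 ≡ 1  ⇒  (a,b)_2 = -1.
v=7: a=7^-4·(≡2), b=7^-2·(≡3) mod 7; (2|7)=+1, (3|7)=-1; (−1)^{-4·-2·3}·(+1)^-2·(-1)^-4 = +1.
v=17: a=17^3·(≡9), b=17^2·(≡11) mod 17; (9|17)=+1, (11|17)=-1; (−1)^{3·2·8}·(+1)^2·(-1)^3 = -1.
Ram(-28934, 3) = {2, 17}; no ℚ_2-point on the conic.

[2, 17]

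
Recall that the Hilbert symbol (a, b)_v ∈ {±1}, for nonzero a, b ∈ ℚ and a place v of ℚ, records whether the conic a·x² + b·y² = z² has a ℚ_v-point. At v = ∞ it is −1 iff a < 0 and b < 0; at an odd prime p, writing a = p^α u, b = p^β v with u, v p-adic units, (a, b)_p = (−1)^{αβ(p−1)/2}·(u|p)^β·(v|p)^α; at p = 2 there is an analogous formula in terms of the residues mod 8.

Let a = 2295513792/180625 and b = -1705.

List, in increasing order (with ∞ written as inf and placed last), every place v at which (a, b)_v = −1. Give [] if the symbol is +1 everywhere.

Mod squares: a ≡ 4147, b ≡ -1705. Check v ∈ {∞, 2, 3, 5, 11, 13, 17, 29, 31}.
v=29: a=29^1·(≡27), b=29^0·(≡6) mod 29; (27|29)=-1, (6|29)=+1; (−1)^{1·0·14}·(-1)^0·(+1)^1 = +1.
v=3: a=3^2·(≡1), b=3^0·(≡2) mod 3; (1|3)=+1, (2|3)=-1; (−1)^{2·0·1}·(+1)^0·(-1)^2 = +1.
v=13: a=13^1·(≡8), b=13^0·(≡11) mod 13; (8|13)=-1, (11|13)=-1; (−1)^{1·0·6}·(-1)^0·(-1)^1 = -1.
v=11: a=11^1·(≡3), b=11^1·(≡10) mod 11; (3|11)=+1, (10|11)=-1; (−1)^{1·1·5}·(+1)^1·(-1)^1 = +1.
v=2: v_2(a)=6, v_2(b)=0; units ≡ 3, 7 (mod 8); ε·ε+αω+βω = 1·1+6·0+0·1 ≡ 1  ⇒  (a,b)_2 = -1.
v=17: a=17^-2·(≡4), b=17^0·(≡12) mod 17; (4|17)=+1, (12|17)=-1; (−1)^{-2·0·8}·(+1)^0·(-1)^-2 = +1.
v=5: a=5^-4·(≡3), b=5^1·(≡4) mod 5; (3|5)=-1, (4|5)=+1; (−1)^{-4·1·2}·(-1)^1·(+1)^-4 = -1.
v=31: a=31^2·(≡26), b=31^1·(≡7) mod 31; (26|31)=-1, (7|31)=+1; (−1)^{2·1·15}·(-1)^1·(+1)^2 = -1.
v=∞: 4147 > 0 and -1705 < 0  ⇒  (a,b)_∞ = +1.
(4147, -1705 / ℚ) ramifies at {2, 5, 13, 31}: a division algebra.

[2, 5, 13, 31]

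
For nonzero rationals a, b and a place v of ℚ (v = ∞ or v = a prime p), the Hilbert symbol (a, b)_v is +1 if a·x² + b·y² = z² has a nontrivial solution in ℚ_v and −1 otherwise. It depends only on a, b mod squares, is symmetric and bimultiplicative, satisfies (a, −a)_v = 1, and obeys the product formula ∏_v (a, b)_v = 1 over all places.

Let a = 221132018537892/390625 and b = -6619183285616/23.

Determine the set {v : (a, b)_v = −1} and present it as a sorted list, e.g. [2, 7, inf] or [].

[11, 19]

(a, b) ≡ (347252873, -12673) mod (ℚ^×)²; places V = {2, 3, 5, 7, 11, 19, 23, 29, 47, 53, ∞}.
(a,b)_47: α=1, u≡36; β=2, v≡36 (mod 47); (36|47)=+1, (36|47)=+1; sign (−1)^0·+1^2·+1^1 = +1.
(a,b)_19: α=3, u≡5; β=1, v≡1 (mod 19); (5|19)=+1, (1|19)=+1; sign (−1)^1·+1^1·+1^3 = -1.
(a,b)_∞: sgn(347252873)=+, sgn(-12673)=−, so +1.
(a,b)_53: α=1, u≡38; β=2, v≡6 (mod 53); (38|53)=+1, (6|53)=+1; sign (−1)^0·+1^2·+1^1 = +1.
(a,b)_3: α=2, u≡2; β=0, v≡2 (mod 3); (2|3)=-1, (2|3)=-1; sign (−1)^0·-1^0·-1^2 = +1.
(a,b)_23: α=1, u≡10; β=-1, v≡12 (mod 23); (10|23)=-1, (12|23)=+1; sign (−1)^1·-1^-1·+1^1 = +1.
(a,b)_11: α=1, u≡1; β=2, v≡7 (mod 11); (1|11)=+1, (7|11)=-1; sign (−1)^0·+1^2·-1^1 = -1.
(a,b)_7: α=2, u≡2; β=0, v≡4 (mod 7); (2|7)=+1, (4|7)=+1; sign (−1)^0·+1^0·+1^2 = +1.
(a,b)_5: α=-8, u≡2; β=0, v≡3 (mod 5); (2|5)=-1, (3|5)=-1; sign (−1)^0·-1^0·-1^-8 = +1.
(a,b)_2: α=2, β=4; u≡1, v≡7 (mod 8); ε(u)ε(v)=0·1, αω(v)=2·0, βω(u)=4·0; sum ≡ 0  ⇒  +1.
(a,b)_29: α=1, u≡12; β=1, v≡18 (mod 29); (12|29)=-1, (18|29)=-1; sign (−1)^0·-1^1·-1^1 = +1.
|Ram(347252873, -12673)| = 2, even; anisotropic at {11, 19}.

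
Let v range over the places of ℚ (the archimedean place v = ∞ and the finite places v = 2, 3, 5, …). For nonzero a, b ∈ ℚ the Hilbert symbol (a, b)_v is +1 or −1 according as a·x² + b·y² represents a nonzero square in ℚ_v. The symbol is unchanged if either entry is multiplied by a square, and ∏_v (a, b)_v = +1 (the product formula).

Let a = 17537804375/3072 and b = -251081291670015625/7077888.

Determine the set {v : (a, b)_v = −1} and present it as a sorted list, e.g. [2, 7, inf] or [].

Mod squares: a ≡ 35061, b ≡ -3. Check v ∈ {∞, 2, 3, 5, 7, 13, 29, 31}.
v=∞: 35061 > 0 and -3 < 0  ⇒  (a,b)_∞ = +1.
v=5: a=5^4·(≡1), b=5^6·(≡3) mod 5; (1|5)=+1, (3|5)=-1; (−1)^{4·6·2}·(+1)^6·(-1)^4 = +1.
v=31: a=31^1·(≡3), b=31^2·(≡7) mod 31; (3|31)=-1, (7|31)=+1; (−1)^{1·2·15}·(-1)^2·(+1)^1 = +1.
v=13: a=13^1·(≡11), b=13^2·(≡4) mod 13; (11|13)=-1, (4|13)=+1; (−1)^{1·2·6}·(-1)^2·(+1)^1 = +1.
v=29: a=29^1·(≡1), b=29^2·(≡15) mod 29; (1|29)=+1, (15|29)=-1; (−1)^{1·2·14}·(+1)^2·(-1)^1 = -1.
v=3: a=3^-1·(≡2), b=3^-3·(≡2) mod 3; (2|3)=-1, (2|3)=-1; (−1)^{-1·-3·1}·(-1)^-3·(-1)^-1 = -1.
v=7: a=7^4·(≡6), b=7^6·(≡2) mod 7; (6|7)=-1, (2|7)=+1; (−1)^{4·6·3}·(-1)^6·(+1)^4 = +1.
v=2: v_2(a)=-10, v_2(b)=-18; units ≡ 5, 5 (mod 8); ε·ε+αω+βω = 0·0+-10·1+-18·1 ≡ 0  ⇒  (a,b)_2 = +1.
Ram(35061, -3) = {3, 29}; no ℚ_3-point on the conic.

[3, 29]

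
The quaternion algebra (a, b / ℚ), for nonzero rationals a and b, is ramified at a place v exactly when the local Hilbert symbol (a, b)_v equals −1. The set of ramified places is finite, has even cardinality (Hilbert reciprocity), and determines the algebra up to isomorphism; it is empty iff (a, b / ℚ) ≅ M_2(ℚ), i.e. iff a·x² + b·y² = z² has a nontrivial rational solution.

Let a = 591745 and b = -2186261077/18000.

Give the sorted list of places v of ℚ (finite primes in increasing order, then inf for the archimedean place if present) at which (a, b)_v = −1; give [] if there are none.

(a, b) ≡ (591745, -265265) mod (ℚ^×)²; places V = {2, 3, 5, 7, 11, 13, 29, 53, ∞}.
(a,b)_3: α=0, u≡1; β=-2, v≡1 (mod 3); (1|3)=+1, (1|3)=+1; sign (−1)^0·+1^-2·+1^0 = +1.
(a,b)_53: α=1, u≡35; β=1, v≡34 (mod 53); (35|53)=-1, (34|53)=-1; sign (−1)^0·-1^1·-1^1 = +1.
(a,b)_5: α=1, u≡4; β=-3, v≡2 (mod 5); (4|5)=+1, (2|5)=-1; sign (−1)^0·+1^-3·-1^1 = -1.
(a,b)_13: α=0, u≡11; β=1, v≡8 (mod 13); (11|13)=-1, (8|13)=-1; sign (−1)^0·-1^1·-1^0 = -1.
(a,b)_11: α=1, u≡5; β=1, v≡10 (mod 11); (5|11)=+1, (10|11)=-1; sign (−1)^1·+1^1·-1^1 = +1.
(a,b)_29: α=1, u≡18; β=2, v≡17 (mod 29); (18|29)=-1, (17|29)=-1; sign (−1)^0·-1^2·-1^1 = -1.
(a,b)_2: α=0, β=-4; u≡1, v≡7 (mod 8); ε(u)ε(v)=0·1, αω(v)=0·0, βω(u)=-4·0; sum ≡ 0  ⇒  +1.
(a,b)_∞: sgn(591745)=+, sgn(-265265)=−, so +1.
(a,b)_7: α=1, u≡3; β=3, v≡3 (mod 7); (3|7)=-1, (3|7)=-1; sign (−1)^1·-1^3·-1^1 = -1.
Ram(591745, -265265) = {5, 7, 13, 29}; no ℚ_5-point on the conic.

[5, 7, 13, 29]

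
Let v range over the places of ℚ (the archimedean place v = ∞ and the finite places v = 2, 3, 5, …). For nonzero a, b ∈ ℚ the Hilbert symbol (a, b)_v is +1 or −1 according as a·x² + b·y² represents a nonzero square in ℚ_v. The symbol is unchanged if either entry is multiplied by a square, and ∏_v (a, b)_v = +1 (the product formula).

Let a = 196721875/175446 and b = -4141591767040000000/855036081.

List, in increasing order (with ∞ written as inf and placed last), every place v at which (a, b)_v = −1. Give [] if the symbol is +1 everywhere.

[2, 3, 5, 17]

Mod squares: a ≡ 3570, b ≡ -10. Check v ∈ {∞, 2, 3, 5, 7, 13, 17, 19, 23}.
v=23: a=23^2·(≡17), b=23^0·(≡3) mod 23; (17|23)=-1, (3|23)=+1; (−1)^{2·0·11}·(-1)^0·(+1)^2 = +1.
v=5: a=5^5·(≡1), b=5^7·(≡3) mod 5; (1|5)=+1, (3|5)=-1; (−1)^{5·7·2}·(+1)^7·(-1)^5 = -1.
v=7: a=7^1·(≡3), b=7^2·(≡4) mod 7; (3|7)=-1, (4|7)=+1; (−1)^{1·2·3}·(-1)^2·(+1)^1 = +1.
v=3: a=3^-5·(≡2), b=3^-8·(≡2) mod 3; (2|3)=-1, (2|3)=-1; (−1)^{-5·-8·1}·(-1)^-8·(-1)^-5 = -1.
v=19: a=19^-2·(≡5), b=19^-4·(≡6) mod 19; (5|19)=+1, (6|19)=+1; (−1)^{-2·-4·9}·(+1)^-4·(+1)^-2 = +1.
v=13: a=13^0·(≡7), b=13^4·(≡1) mod 13; (7|13)=-1, (1|13)=+1; (−1)^{0·4·6}·(-1)^4·(+1)^0 = +1.
v=2: v_2(a)=-1, v_2(b)=17; units ≡ 1, 3 (mod 8); ε·ε+αω+βω = 0·1+-1·1+17·0 ≡ 1  ⇒  (a,b)_2 = -1.
v=17: a=17^1·(≡10), b=17^2·(≡6) mod 17; (10|17)=-1, (6|17)=-1; (−1)^{1·2·8}·(-1)^2·(-1)^1 = -1.
v=∞: 3570 > 0 and -10 < 0  ⇒  (a,b)_∞ = +1.
Ram(3570, -10) = {2, 3, 5, 17}; no ℚ_2-point on the conic.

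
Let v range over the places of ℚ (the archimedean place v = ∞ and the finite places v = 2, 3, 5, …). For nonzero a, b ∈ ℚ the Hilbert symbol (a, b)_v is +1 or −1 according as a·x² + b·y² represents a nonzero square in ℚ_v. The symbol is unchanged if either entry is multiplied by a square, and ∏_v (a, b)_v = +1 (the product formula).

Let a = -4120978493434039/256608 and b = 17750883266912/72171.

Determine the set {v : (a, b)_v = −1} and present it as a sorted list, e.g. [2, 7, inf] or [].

(a, b) ≡ (-8602, 418) mod (ℚ^×)²; places V = {2, 3, 11, 17, 19, 23, ∞}.
(a,b)_19: α=4, u≡9; β=3, v≡14 (mod 19); (9|19)=+1, (14|19)=-1; sign (−1)^0·+1^3·-1^4 = +1.
(a,b)_11: α=-1, u≡2; β=-1, v≡3 (mod 11); (2|11)=-1, (3|11)=+1; sign (−1)^1·-1^-1·+1^-1 = +1.
(a,b)_17: α=3, u≡16; β=2, v≡12 (mod 17); (16|17)=+1, (12|17)=-1; sign (−1)^0·+1^2·-1^3 = -1.
(a,b)_3: α=-6, u≡2; β=-8, v≡1 (mod 3); (2|3)=-1, (1|3)=+1; sign (−1)^0·-1^-8·+1^-6 = +1.
(a,b)_23: α=5, u≡14; β=4, v≡12 (mod 23); (14|23)=-1, (12|23)=+1; sign (−1)^0·-1^4·+1^5 = +1.
(a,b)_∞: sgn(-8602)=−, sgn(418)=+, so +1.
(a,b)_2: α=-5, β=5; u≡3, v≡1 (mod 8); ε(u)ε(v)=1·0, αω(v)=-5·0, βω(u)=5·1; sum ≡ 1  ⇒  -1.
(-8602, 418 / ℚ) ramifies at {2, 17}: a division algebra.

[2, 17]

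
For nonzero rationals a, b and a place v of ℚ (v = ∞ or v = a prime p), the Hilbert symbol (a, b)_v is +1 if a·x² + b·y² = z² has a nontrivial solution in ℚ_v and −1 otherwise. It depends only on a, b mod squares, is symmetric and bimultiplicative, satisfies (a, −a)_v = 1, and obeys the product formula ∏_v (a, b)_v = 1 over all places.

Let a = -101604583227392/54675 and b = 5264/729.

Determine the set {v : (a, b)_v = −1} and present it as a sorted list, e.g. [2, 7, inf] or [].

[3, 7, 23, 47]

Mod squares: a ≡ -171879, b ≡ 329. Check v ∈ {∞, 2, 3, 5, 7, 23, 47, 53}.
v=∞: -171879 < 0 and 329 > 0  ⇒  (a,b)_∞ = +1.
v=2: v_2(a)=14, v_2(b)=4; units ≡ 1, 1 (mod 8); ε·ε+αω+βω = 0·0+14·0+4·0 ≡ 0  ⇒  (a,b)_2 = +1.
v=7: a=7^2·(≡5), b=7^1·(≡3) mod 7; (5|7)=-1, (3|7)=-1; (−1)^{2·1·3}·(-1)^1·(-1)^2 = -1.
v=3: a=3^-7·(≡1), b=3^-6·(≡2) mod 3; (1|3)=+1, (2|3)=-1; (−1)^{-7·-6·1}·(+1)^-6·(-1)^-7 = -1.
v=5: a=5^-2·(≡4), b=5^0·(≡1) mod 5; (4|5)=+1, (1|5)=+1; (−1)^{-2·0·2}·(+1)^0·(+1)^-2 = +1.
v=53: a=53^1·(≡52), b=53^0·(≡15) mod 53; (52|53)=+1, (15|53)=+1; (−1)^{1·0·26}·(+1)^0·(+1)^1 = +1.
v=23: a=23^1·(≡4), b=23^0·(≡7) mod 23; (4|23)=+1, (7|23)=-1; (−1)^{1·0·11}·(+1)^0·(-1)^1 = -1.
v=47: a=47^3·(≡12), b=47^1·(≡36) mod 47; (12|47)=+1, (36|47)=+1; (−1)^{3·1·23}·(+1)^1·(+1)^3 = -1.
(-171879, 329 / ℚ) ramifies at {3, 7, 23, 47}: a division algebra.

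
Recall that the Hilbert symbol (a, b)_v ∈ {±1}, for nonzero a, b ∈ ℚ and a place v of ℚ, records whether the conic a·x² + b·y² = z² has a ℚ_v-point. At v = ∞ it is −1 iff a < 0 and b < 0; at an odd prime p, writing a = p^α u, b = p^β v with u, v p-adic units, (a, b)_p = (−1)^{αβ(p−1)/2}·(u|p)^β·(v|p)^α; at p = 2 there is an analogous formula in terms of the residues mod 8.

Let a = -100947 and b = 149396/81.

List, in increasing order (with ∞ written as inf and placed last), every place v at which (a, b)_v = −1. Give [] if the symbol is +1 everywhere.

(a, b) ≡ (-100947, 221) mod (ℚ^×)²; places V = {2, 3, 7, 11, 13, 17, 19, 23, ∞}.
(a,b)_3: α=1, u≡2; β=-4, v≡2 (mod 3); (2|3)=-1, (2|3)=-1; sign (−1)^0·-1^-4·-1^1 = -1.
(a,b)_∞: sgn(-100947)=−, sgn(221)=+, so +1.
(a,b)_11: α=1, u≡8; β=0, v≡4 (mod 11); (8|11)=-1, (4|11)=+1; sign (−1)^0·-1^0·+1^1 = +1.
(a,b)_13: α=0, u≡11; β=3, v≡1 (mod 13); (11|13)=-1, (1|13)=+1; sign (−1)^0·-1^3·+1^0 = -1.
(a,b)_19: α=1, u≡7; β=0, v≡15 (mod 19); (7|19)=+1, (15|19)=-1; sign (−1)^0·+1^0·-1^1 = -1.
(a,b)_17: α=0, u≡16; β=1, v≡13 (mod 17); (16|17)=+1, (13|17)=+1; sign (−1)^0·+1^1·+1^0 = +1.
(a,b)_7: α=1, u≡6; β=0, v≡4 (mod 7); (6|7)=-1, (4|7)=+1; sign (−1)^0·-1^0·+1^1 = +1.
(a,b)_2: α=0, β=2; u≡5, v≡5 (mod 8); ε(u)ε(v)=0·0, αω(v)=0·1, βω(u)=2·1; sum ≡ 0  ⇒  +1.
(a,b)_23: α=1, u≡4; β=0, v≡22 (mod 23); (4|23)=+1, (22|23)=-1; sign (−1)^0·+1^0·-1^1 = -1.
|Ram(-100947, 221)| = 4, even; anisotropic at {3, 13, 19, 23}.

[3, 13, 19, 23]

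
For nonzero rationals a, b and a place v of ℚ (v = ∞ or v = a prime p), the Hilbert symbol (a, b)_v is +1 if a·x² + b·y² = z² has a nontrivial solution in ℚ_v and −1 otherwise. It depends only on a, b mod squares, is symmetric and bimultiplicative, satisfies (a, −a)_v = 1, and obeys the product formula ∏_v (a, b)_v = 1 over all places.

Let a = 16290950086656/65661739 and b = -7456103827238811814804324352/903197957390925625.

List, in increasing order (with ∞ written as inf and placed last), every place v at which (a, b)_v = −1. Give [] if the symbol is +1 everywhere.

(a, b) ≡ (201761, -38) mod (ℚ^×)²; places V = {2, 3, 5, 7, 11, 13, 17, 19, 37, 41, ∞}.
(a,b)_3: α=4, u≡2; β=0, v≡1 (mod 3); (2|3)=-1, (1|3)=+1; sign (−1)^0·-1^0·+1^4 = +1.
(a,b)_5: α=0, u≡4; β=-4, v≡3 (mod 5); (4|5)=+1, (3|5)=-1; sign (−1)^0·+1^-4·-1^0 = +1.
(a,b)_19: α=-1, u≡1; β=1, v≡7 (mod 19); (1|19)=+1, (7|19)=+1; sign (−1)^1·+1^1·+1^-1 = -1.
(a,b)_13: α=-4, u≡1; β=-8, v≡9 (mod 13); (1|13)=+1, (9|13)=+1; sign (−1)^0·+1^-8·+1^-4 = +1.
(a,b)_2: α=16, β=43; u≡1, v≡5 (mod 8); ε(u)ε(v)=0·0, αω(v)=16·1, βω(u)=43·0; sum ≡ 0  ⇒  +1.
(a,b)_41: α=1, u≡20; β=2, v≡14 (mod 41); (20|41)=+1, (14|41)=-1; sign (−1)^0·+1^2·-1^1 = -1.
(a,b)_17: α=2, u≡6; β=2, v≡9 (mod 17); (6|17)=-1, (9|17)=+1; sign (−1)^0·-1^2·+1^2 = +1.
(a,b)_∞: sgn(201761)=+, sgn(-38)=−, so +1.
(a,b)_37: α=1, u≡24; β=4, v≡28 (mod 37); (24|37)=-1, (28|37)=+1; sign (−1)^0·-1^4·+1^1 = +1.
(a,b)_7: α=1, u≡1; β=2, v≡1 (mod 7); (1|7)=+1, (1|7)=+1; sign (−1)^0·+1^2·+1^1 = +1.
(a,b)_11: α=-2, u≡2; β=-6, v≡8 (mod 11); (2|11)=-1, (8|11)=-1; sign (−1)^0·-1^-6·-1^-2 = +1.
|Ram(201761, -38)| = 2, even; anisotropic at {19, 41}.

[19, 41]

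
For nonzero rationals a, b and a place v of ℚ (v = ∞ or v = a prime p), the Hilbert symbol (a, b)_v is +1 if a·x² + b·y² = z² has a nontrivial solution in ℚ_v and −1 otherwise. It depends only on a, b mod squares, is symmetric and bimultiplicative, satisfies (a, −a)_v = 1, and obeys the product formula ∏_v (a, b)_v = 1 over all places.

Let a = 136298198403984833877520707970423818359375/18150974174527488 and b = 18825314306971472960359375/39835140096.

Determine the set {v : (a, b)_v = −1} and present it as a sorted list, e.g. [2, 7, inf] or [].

Mod squares: a ≡ 2519153, b ≡ 27417. Check v ∈ {∞, 2, 3, 5, 7, 13, 17, 19, 31, 37, 47}.
v=37: a=37^-2·(≡20), b=37^-3·(≡33) mod 37; (20|37)=-1, (33|37)=+1; (−1)^{-2·-3·18}·(-1)^-3·(+1)^-2 = -1.
v=13: a=13^5·(≡1), b=13^3·(≡4) mod 13; (1|13)=+1, (4|13)=+1; (−1)^{5·3·6}·(+1)^3·(+1)^5 = +1.
v=47: a=47^3·(≡35), b=47^2·(≡27) mod 47; (35|47)=-1, (27|47)=+1; (−1)^{3·2·23}·(-1)^2·(+1)^3 = +1.
v=19: a=19^13·(≡1), b=19^7·(≡15) mod 19; (1|19)=+1, (15|19)=-1; (−1)^{13·7·9}·(+1)^7·(-1)^13 = +1.
v=5: a=5^10·(≡3), b=5^6·(≡3) mod 5; (3|5)=-1, (3|5)=-1; (−1)^{10·6·2}·(-1)^6·(-1)^10 = +1.
v=7: a=7^-3·(≡2), b=7^0·(≡6) mod 7; (2|7)=+1, (6|7)=-1; (−1)^{-3·0·3}·(+1)^0·(-1)^-3 = -1.
v=3: a=3^-2·(≡2), b=3^-1·(≡1) mod 3; (2|3)=-1, (1|3)=+1; (−1)^{-2·-1·1}·(-1)^-1·(+1)^-2 = -1.
v=∞: 2519153 > 0 and 27417 > 0  ⇒  (a,b)_∞ = +1.
v=31: a=31^3·(≡26), b=31^2·(≡21) mod 31; (26|31)=-1, (21|31)=-1; (−1)^{3·2·15}·(-1)^2·(-1)^3 = -1.
v=17: a=17^2·(≡2), b=17^2·(≡15) mod 17; (2|17)=+1, (15|17)=+1; (−1)^{2·2·8}·(+1)^2·(+1)^2 = +1.
v=2: v_2(a)=-32, v_2(b)=-18; units ≡ 1, 1 (mod 8); ε·ε+αω+βω = 0·0+-32·0+-18·0 ≡ 0  ⇒  (a,b)_2 = +1.
|Ram(2519153, 27417)| = 4, even; anisotropic at {3, 7, 31, 37}.

[3, 7, 31, 37]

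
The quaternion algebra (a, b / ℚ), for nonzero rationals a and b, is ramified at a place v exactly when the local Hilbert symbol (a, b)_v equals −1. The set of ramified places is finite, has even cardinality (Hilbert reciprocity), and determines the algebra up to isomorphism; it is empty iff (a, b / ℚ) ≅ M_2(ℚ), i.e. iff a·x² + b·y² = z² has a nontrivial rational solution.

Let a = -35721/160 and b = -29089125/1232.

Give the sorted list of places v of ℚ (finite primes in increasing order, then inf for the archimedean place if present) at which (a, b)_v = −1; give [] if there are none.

(a, b) ≡ (-10, -6545) mod (ℚ^×)²; places V = {2, 3, 5, 7, 11, 13, 17, ∞}.
(a,b)_17: α=0, u≡14; β=1, v≡14 (mod 17); (14|17)=-1, (14|17)=-1; sign (−1)^0·-1^1·-1^0 = -1.
(a,b)_∞: sgn(-10)=−, sgn(-6545)=−, so -1.
(a,b)_2: α=-5, β=-4; u≡3, v≡7 (mod 8); ε(u)ε(v)=1·1, αω(v)=-5·0, βω(u)=-4·1; sum ≡ 1  ⇒  -1.
(a,b)_7: α=2, u≡1; β=-1, v≡5 (mod 7); (1|7)=+1, (5|7)=-1; sign (−1)^0·+1^-1·-1^2 = +1.
(a,b)_3: α=6, u≡2; β=4, v≡1 (mod 3); (2|3)=-1, (1|3)=+1; sign (−1)^0·-1^4·+1^6 = +1.
(a,b)_13: α=0, u≡4; β=2, v≡6 (mod 13); (4|13)=+1, (6|13)=-1; sign (−1)^0·+1^2·-1^0 = +1.
(a,b)_5: α=-1, u≡2; β=3, v≡1 (mod 5); (2|5)=-1, (1|5)=+1; sign (−1)^0·-1^3·+1^-1 = -1.
(a,b)_11: α=0, u≡3; β=-1, v≡6 (mod 11); (3|11)=+1, (6|11)=-1; sign (−1)^0·+1^-1·-1^0 = +1.
Ram(-10, -6545) = {2, 5, 17, ∞}; no ℚ_2-point on the conic.

[2, 5, 17, inf]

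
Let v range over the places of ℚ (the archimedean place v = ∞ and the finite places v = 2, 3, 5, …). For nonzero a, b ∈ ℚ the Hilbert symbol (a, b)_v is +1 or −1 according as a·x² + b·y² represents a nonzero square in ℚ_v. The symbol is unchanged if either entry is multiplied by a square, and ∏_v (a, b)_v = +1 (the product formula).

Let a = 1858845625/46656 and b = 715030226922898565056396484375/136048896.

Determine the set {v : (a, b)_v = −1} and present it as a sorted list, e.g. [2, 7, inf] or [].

(a, b) ≡ (60697, 1502775911) mod (ℚ^×)²; places V = {2, 3, 5, 7, 13, 17, 19, 23, 29, 41, 43, ∞}.
(a,b)_19: α=0, u≡16; β=1, v≡12 (mod 19); (16|19)=+1, (12|19)=-1; sign (−1)^0·+1^1·-1^0 = +1.
(a,b)_29: α=1, u≡28; β=3, v≡20 (mod 29); (28|29)=+1, (20|29)=+1; sign (−1)^0·+1^3·+1^1 = +1.
(a,b)_2: α=-6, β=-8; u≡1, v≡7 (mod 8); ε(u)ε(v)=0·1, αω(v)=-6·0, βω(u)=-8·0; sum ≡ 0  ⇒  +1.
(a,b)_13: α=1, u≡6; β=3, v≡8 (mod 13); (6|13)=-1, (8|13)=-1; sign (−1)^0·-1^3·-1^1 = +1.
(a,b)_41: α=0, u≡17; β=1, v≡7 (mod 41); (17|41)=-1, (7|41)=-1; sign (−1)^0·-1^1·-1^0 = -1.
(a,b)_17: α=0, u≡7; β=1, v≡7 (mod 17); (7|17)=-1, (7|17)=-1; sign (−1)^0·-1^1·-1^0 = -1.
(a,b)_∞: sgn(60697)=+, sgn(1502775911)=+, so +1.
(a,b)_43: α=0, u≡1; β=1, v≡19 (mod 43); (1|43)=+1, (19|43)=-1; sign (−1)^0·+1^1·-1^0 = +1.
(a,b)_7: α=3, u≡3; β=3, v≡4 (mod 7); (3|7)=-1, (4|7)=+1; sign (−1)^1·-1^3·+1^3 = +1.
(a,b)_5: α=4, u≡3; β=12, v≡1 (mod 5); (3|5)=-1, (1|5)=+1; sign (−1)^0·-1^12·+1^4 = +1.
(a,b)_3: α=-6, u≡1; β=-12, v≡2 (mod 3); (1|3)=+1, (2|3)=-1; sign (−1)^0·+1^-12·-1^-6 = +1.
(a,b)_23: α=1, u≡17; β=4, v≡6 (mod 23); (17|23)=-1, (6|23)=+1; sign (−1)^0·-1^4·+1^1 = +1.
Ram(60697, 1502775911) = {17, 41}; no ℚ_17-point on the conic.

[17, 41]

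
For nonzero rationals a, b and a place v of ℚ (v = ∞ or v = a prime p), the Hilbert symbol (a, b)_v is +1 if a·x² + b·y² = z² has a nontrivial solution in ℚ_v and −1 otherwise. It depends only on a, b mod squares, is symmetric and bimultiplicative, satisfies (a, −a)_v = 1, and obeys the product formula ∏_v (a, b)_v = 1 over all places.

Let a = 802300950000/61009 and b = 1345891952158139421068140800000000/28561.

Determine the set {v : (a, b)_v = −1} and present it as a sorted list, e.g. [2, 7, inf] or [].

Mod squares: a ≡ 110055, b ≡ 90751353. Check v ∈ {∞, 2, 3, 5, 7, 11, 13, 19, 23, 29, 31}.
v=29: a=29^1·(≡1), b=29^3·(≡20) mod 29; (1|29)=+1, (20|29)=+1; (−1)^{1·3·14}·(+1)^3·(+1)^1 = +1.
v=31: a=31^0·(≡14), b=31^1·(≡4) mod 31; (14|31)=+1, (4|31)=+1; (−1)^{0·1·15}·(+1)^1·(+1)^0 = +1.
v=23: a=23^1·(≡8), b=23^3·(≡14) mod 23; (8|23)=+1, (14|23)=-1; (−1)^{1·3·11}·(+1)^3·(-1)^1 = +1.
v=7: a=7^0·(≡1), b=7^1·(≡3) mod 7; (1|7)=+1, (3|7)=-1; (−1)^{0·1·3}·(+1)^1·(-1)^0 = +1.
v=5: a=5^5·(≡1), b=5^8·(≡3) mod 5; (1|5)=+1, (3|5)=-1; (−1)^{5·8·2}·(+1)^8·(-1)^5 = -1.
v=19: a=19^-2·(≡5), b=19^1·(≡14) mod 19; (5|19)=+1, (14|19)=-1; (−1)^{-2·1·9}·(+1)^1·(-1)^-2 = +1.
v=13: a=13^-2·(≡3), b=13^-4·(≡4) mod 13; (3|13)=+1, (4|13)=+1; (−1)^{-2·-4·6}·(+1)^-4·(+1)^-2 = +1.
v=11: a=11^1·(≡6), b=11^3·(≡10) mod 11; (6|11)=-1, (10|11)=-1; (−1)^{1·3·5}·(-1)^3·(-1)^1 = -1.
v=2: v_2(a)=4, v_2(b)=14; units ≡ 7, 1 (mod 8); ε·ε+αω+βω = 1·0+4·0+14·0 ≡ 0  ⇒  (a,b)_2 = +1.
v=3: a=3^7·(≡1), b=3^17·(≡2) mod 3; (1|3)=+1, (2|3)=-1; (−1)^{7·17·1}·(+1)^17·(-1)^7 = +1.
v=∞: 110055 > 0 and 90751353 > 0  ⇒  (a,b)_∞ = +1.
|Ram(110055, 90751353)| = 2, even; anisotropic at {5, 11}.

[5, 11]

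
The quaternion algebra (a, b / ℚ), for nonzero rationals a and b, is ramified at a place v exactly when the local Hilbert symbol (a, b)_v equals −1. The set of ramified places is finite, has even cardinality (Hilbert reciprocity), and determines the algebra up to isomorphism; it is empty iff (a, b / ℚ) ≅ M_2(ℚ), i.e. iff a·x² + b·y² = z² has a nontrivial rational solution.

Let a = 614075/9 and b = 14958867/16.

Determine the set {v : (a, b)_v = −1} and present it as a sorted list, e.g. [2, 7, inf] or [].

[2, 3, 7, 29]

Mod squares: a ≡ 203, b ≡ 3. Check v ∈ {∞, 2, 3, 5, 7, 11, 29}.
v=29: a=29^1·(≡7), b=29^2·(≡26) mod 29; (7|29)=+1, (26|29)=-1; (−1)^{1·2·14}·(+1)^2·(-1)^1 = -1.
v=7: a=7^1·(≡4), b=7^2·(≡3) mod 7; (4|7)=+1, (3|7)=-1; (−1)^{1·2·3}·(+1)^2·(-1)^1 = -1.
v=5: a=5^2·(≡2), b=5^0·(≡2) mod 5; (2|5)=-1, (2|5)=-1; (−1)^{2·0·2}·(-1)^0·(-1)^2 = +1.
v=3: a=3^-2·(≡2), b=3^1·(≡1) mod 3; (2|3)=-1, (1|3)=+1; (−1)^{-2·1·1}·(-1)^1·(+1)^-2 = -1.
v=∞: 203 > 0 and 3 > 0  ⇒  (a,b)_∞ = +1.
v=2: v_2(a)=0, v_2(b)=-4; units ≡ 3, 3 (mod 8); ε·ε+αω+βω = 1·1+0·1+-4·1 ≡ 1  ⇒  (a,b)_2 = -1.
v=11: a=11^2·(≡9), b=11^2·(≡4) mod 11; (9|11)=+1, (4|11)=+1; (−1)^{2·2·5}·(+1)^2·(+1)^2 = +1.
Ram(203, 3) = {2, 3, 7, 29}; no ℚ_2-point on the conic.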